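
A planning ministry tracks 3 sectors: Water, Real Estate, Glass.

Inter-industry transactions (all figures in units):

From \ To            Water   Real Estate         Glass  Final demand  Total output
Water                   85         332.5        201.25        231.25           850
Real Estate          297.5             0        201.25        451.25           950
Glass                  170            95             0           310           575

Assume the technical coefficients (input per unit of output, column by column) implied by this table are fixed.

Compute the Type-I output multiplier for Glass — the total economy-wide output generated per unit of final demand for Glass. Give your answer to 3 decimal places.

Technical coefficients a_ij = z_ij / X_j:
  a_WW = 85/850 = 0.10, a_RW = 297.5/850 = 0.35, a_GW = 170/850 = 0.20
  a_WR = 332.5/950 = 0.35, a_RR = 0/950 = 0.00, a_GR = 95/950 = 0.10
  a_WG = 201.25/575 = 0.35, a_RG = 201.25/575 = 0.35, a_GG = 0/575 = 0.00
I − A =
  [   0.90    -0.35    -0.35]
  [  -0.35     1.00    -0.35]
  [  -0.20    -0.10     1.00]
Cofactors of I−A, C_ij = (−1)^(i+j)·(minor ij) (rows/columns in the sector order above):
  C_11 = (1.00)(1.00) − (-0.35)(-0.10) = 0.9650
  C_12 = −[(-0.35)(1.00) − (-0.35)(-0.20)] = 0.4200
  C_13 = (-0.35)(-0.10) − (1.00)(-0.20) = 0.2350
  C_21 = −[(-0.35)(1.00) − (-0.35)(-0.10)] = 0.3850
  C_22 = (0.90)(1.00) − (-0.35)(-0.20) = 0.8300
  C_23 = −[(0.90)(-0.10) − (-0.35)(-0.20)] = 0.1600
  C_31 = (-0.35)(-0.35) − (-0.35)(1.00) = 0.4725
  C_32 = −[(0.90)(-0.35) − (-0.35)(-0.35)] = 0.4375
  C_33 = (0.90)(1.00) − (-0.35)(-0.35) = 0.7775
det(I−A) = Σ_j (I−A)_1j·C_1j = (0.90)(0.9650) + (-0.35)(0.4200) + (-0.35)(0.2350) = 0.63925
adj(I−A) = Cᵀ =
  [ 0.9650   0.3850   0.4725]
  [ 0.4200   0.8300   0.4375]
  [ 0.2350   0.1600   0.7775]
(I − A)⁻¹ = adj(I−A) / det(I−A) ≈
  [   1.5096     0.6023     0.7391]
  [   0.6570     1.2984     0.6844]
  [   0.3676     0.2503     1.2163]
The output multiplier for sector j is the column-j sum of the Leontief inverse (I − A)⁻¹ = adj(I−A) / det(I−A).
Column G of adj(I−A): (0.4725, 0.4375, 0.7775); det(I−A) = 0.63925.
m_G = (0.4725 + 0.4375 + 0.7775) / 0.63925 = 1.6875 / 0.63925 ≈ 2.640.

m_G = 2.640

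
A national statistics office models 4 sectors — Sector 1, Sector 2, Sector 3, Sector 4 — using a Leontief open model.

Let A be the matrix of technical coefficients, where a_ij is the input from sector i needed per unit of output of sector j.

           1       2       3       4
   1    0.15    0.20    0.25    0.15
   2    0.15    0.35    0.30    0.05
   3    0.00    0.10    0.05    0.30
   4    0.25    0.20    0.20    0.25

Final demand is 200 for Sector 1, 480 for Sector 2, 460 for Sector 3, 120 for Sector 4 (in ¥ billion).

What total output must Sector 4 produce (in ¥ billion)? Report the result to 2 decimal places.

x_4 = 1232.93

I − A =
  [   0.85    -0.20    -0.25    -0.15]
  [  -0.15     0.65    -0.30    -0.05]
  [   0.00    -0.10     0.95    -0.30]
  [  -0.25    -0.20    -0.20     0.75]
Compute the cofactors C_ij = (−1)^(i+j)·(3×3 minor ij) of I−A; the adjugate is their transpose:
adj(I−A) = Cᵀ =
  [ 0.373125   0.195750   0.194875   0.165625]
  [ 0.132250   0.500250   0.224250   0.149500]
  [ 0.070250   0.126000   0.352000   0.163250]
  [ 0.178375   0.232250   0.218625   0.467125]
det(I−A) = Σ_j (I−A)_1j·C_1j = (0.85)(0.373125) + (-0.20)(0.132250) + (-0.25)(0.070250) + (-0.15)(0.178375) = 0.2463875
(I − A)⁻¹ = adj(I−A) / det(I−A) ≈
  [   1.5144     0.7945     0.7909     0.6722]
  [   0.5368     2.0303     0.9102     0.6068]
  [   0.2851     0.5114     1.4286     0.6626]
  [   0.7240     0.9426     0.8873     1.8959]
x = (I − A)⁻¹ d = adj(I−A)·d / det(I−A), with det(I−A) = 0.2463875:
  x_1 = (0.373125·200 + 0.195750·480 + 0.194875·460 + 0.165625·120) / 0.2463875 = 278.1025 / 0.2463875 ≈ 1128.72
  x_2 = (0.132250·200 + 0.500250·480 + 0.224250·460 + 0.149500·120) / 0.2463875 = 387.665 / 0.2463875 ≈ 1573.40
  x_3 = (0.070250·200 + 0.126000·480 + 0.352000·460 + 0.163250·120) / 0.2463875 = 256.04 / 0.2463875 ≈ 1039.18
  x_4 = (0.178375·200 + 0.232250·480 + 0.218625·460 + 0.467125·120) / 0.2463875 = 303.7775 / 0.2463875 ≈ 1232.93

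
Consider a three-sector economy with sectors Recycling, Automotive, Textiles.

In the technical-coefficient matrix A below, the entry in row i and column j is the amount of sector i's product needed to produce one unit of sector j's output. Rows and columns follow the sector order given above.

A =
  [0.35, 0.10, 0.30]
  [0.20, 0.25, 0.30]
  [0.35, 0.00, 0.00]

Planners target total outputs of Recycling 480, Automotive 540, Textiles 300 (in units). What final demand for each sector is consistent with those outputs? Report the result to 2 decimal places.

I − A =
  [   0.65    -0.10    -0.30]
  [  -0.20     0.75    -0.30]
  [  -0.35     0.00     1.00]
d = (I − A) x:
  d_1 = (+0.65)·480 + (-0.10)·540 + (-0.30)·300 = 168.00
  d_2 = (-0.20)·480 + (+0.75)·540 + (-0.30)·300 = 219.00
  d_3 = (-0.35)·480 + (+0.00)·540 + (+1.00)·300 = 132.00

d_1 = 168.00, d_2 = 219.00, d_3 = 132.00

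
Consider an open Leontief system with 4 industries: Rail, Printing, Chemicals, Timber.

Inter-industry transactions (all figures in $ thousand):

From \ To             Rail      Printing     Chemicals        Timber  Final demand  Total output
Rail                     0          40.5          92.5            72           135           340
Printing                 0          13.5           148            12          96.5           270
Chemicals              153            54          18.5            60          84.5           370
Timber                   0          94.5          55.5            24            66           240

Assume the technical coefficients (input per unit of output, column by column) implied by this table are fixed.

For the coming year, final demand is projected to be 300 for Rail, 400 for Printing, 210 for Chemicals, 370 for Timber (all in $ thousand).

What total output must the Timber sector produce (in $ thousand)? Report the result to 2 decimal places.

x_4 = 982.23

Technical coefficients a_ij = z_ij / X_j:
  a_11 = 0/340 = 0.00, a_21 = 0/340 = 0.00, a_31 = 153/340 = 0.45, a_41 = 0/340 = 0.00
  a_12 = 40.5/270 = 0.15, a_22 = 13.5/270 = 0.05, a_32 = 54/270 = 0.20, a_42 = 94.5/270 = 0.35
  a_13 = 92.5/370 = 0.25, a_23 = 148/370 = 0.40, a_33 = 18.5/370 = 0.05, a_43 = 55.5/370 = 0.15
  a_14 = 72/240 = 0.30, a_24 = 12/240 = 0.05, a_34 = 60/240 = 0.25, a_44 = 24/240 = 0.10
I − A =
  [   1.00    -0.15    -0.25    -0.30]
  [   0.00     0.95    -0.40    -0.05]
  [  -0.45    -0.20     0.95    -0.25]
  [   0.00    -0.35    -0.15     0.90]
Compute the cofactors C_ij = (−1)^(i+j)·(3×3 minor ij) of I−A; the adjugate is their transpose:
adj(I−A) = Cᵀ =
  [ 0.651500   0.298250   0.349250   0.330750]
  [ 0.165375   0.696000   0.367500   0.195875]
  [ 0.376875   0.375500   0.837500   0.379125]
  [ 0.127125   0.333250   0.282500   0.688625]
det(I−A) = Σ_j (I−A)_1j·C_1j = (1.00)(0.651500) + (-0.15)(0.165375) + (-0.25)(0.376875) + (-0.30)(0.127125) = 0.4943375
(I − A)⁻¹ = adj(I−A) / det(I−A) ≈
  [   1.3179     0.6033     0.7065     0.6691]
  [   0.3345     1.4079     0.7434     0.3962]
  [   0.7624     0.7596     1.6942     0.7669]
  [   0.2572     0.6741     0.5715     1.3930]
x = (I − A)⁻¹ d = adj(I−A)·d / det(I−A), with det(I−A) = 0.4943375:
  x_1 = (0.651500·300 + 0.298250·400 + 0.349250·210 + 0.330750·370) / 0.4943375 = 510.47 / 0.4943375 ≈ 1032.63
  x_2 = (0.165375·300 + 0.696000·400 + 0.367500·210 + 0.195875·370) / 0.4943375 = 477.66125 / 0.4943375 ≈ 966.27
  x_3 = (0.376875·300 + 0.375500·400 + 0.837500·210 + 0.379125·370) / 0.4943375 = 579.41375 / 0.4943375 ≈ 1172.10
  x_4 = (0.127125·300 + 0.333250·400 + 0.282500·210 + 0.688625·370) / 0.4943375 = 485.55375 / 0.4943375 ≈ 982.23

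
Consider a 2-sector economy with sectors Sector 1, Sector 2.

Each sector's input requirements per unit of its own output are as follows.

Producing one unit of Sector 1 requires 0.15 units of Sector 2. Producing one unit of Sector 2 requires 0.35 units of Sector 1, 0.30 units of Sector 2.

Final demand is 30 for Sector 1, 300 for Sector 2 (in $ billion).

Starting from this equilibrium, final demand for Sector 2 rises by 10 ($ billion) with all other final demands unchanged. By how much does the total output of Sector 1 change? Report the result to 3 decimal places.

Δx_1 = 5.405

I − A =
  [   1.00    -0.35]
  [  -0.15     0.70]
det(I−A) = (1.00)(0.70) − (-0.35)(-0.15) = 0.6475
adj(I−A) = [[0.70, 0.35], [0.15, 1.00]]
(I − A)⁻¹ = adj(I−A) / det(I−A) ≈
  [   1.0811     0.5405]
  [   0.2317     1.5444]
Δx = (I − A)⁻¹ Δd with Δd having +10 in the Sector 2 component and 0 elsewhere.
So Δx_1 = L_12 · (+10), where L_12 = adj(I−A)_12 / det(I−A) = 0.35 / 0.6475.
Δx_1 = 0.35 × (+10) / 0.6475 = 3.50 / 0.6475 ≈ 5.405.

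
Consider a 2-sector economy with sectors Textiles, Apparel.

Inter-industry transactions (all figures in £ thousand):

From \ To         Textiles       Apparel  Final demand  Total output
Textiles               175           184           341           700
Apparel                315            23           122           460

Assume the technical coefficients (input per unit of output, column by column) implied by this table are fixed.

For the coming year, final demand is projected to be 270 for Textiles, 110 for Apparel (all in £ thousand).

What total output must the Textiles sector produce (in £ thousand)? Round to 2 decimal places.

x_T = 564.32

Technical coefficients a_ij = z_ij / X_j:
  a_TT = 175/700 = 0.25, a_AT = 315/700 = 0.45
  a_TA = 184/460 = 0.40, a_AA = 23/460 = 0.05
I − A =
  [   0.75    -0.40]
  [  -0.45     0.95]
det(I−A) = (0.75)(0.95) − (-0.40)(-0.45) = 0.5325
adj(I−A) = [[0.95, 0.40], [0.45, 0.75]]
(I − A)⁻¹ = adj(I−A) / det(I−A) ≈
  [   1.7840     0.7512]
  [   0.8451     1.4085]
x = (I − A)⁻¹ d = adj(I−A)·d / det(I−A), with det(I−A) = 0.5325:
  x_T = (0.95·270 + 0.40·110) / 0.5325 = 300.50 / 0.5325 ≈ 564.32
  x_A = (0.45·270 + 0.75·110) / 0.5325 = 204.00 / 0.5325 ≈ 383.10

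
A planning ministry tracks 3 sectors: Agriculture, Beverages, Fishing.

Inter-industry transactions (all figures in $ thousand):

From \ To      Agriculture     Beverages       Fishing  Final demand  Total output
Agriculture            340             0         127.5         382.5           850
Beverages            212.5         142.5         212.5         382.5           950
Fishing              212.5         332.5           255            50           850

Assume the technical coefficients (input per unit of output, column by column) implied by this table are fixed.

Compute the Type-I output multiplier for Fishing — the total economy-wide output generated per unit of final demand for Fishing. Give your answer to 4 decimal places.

m_F = 3.1792

Technical coefficients a_ij = z_ij / X_j:
  a_AA = 340/850 = 0.40, a_BA = 212.5/850 = 0.25, a_FA = 212.5/850 = 0.25
  a_AB = 0/950 = 0.00, a_BB = 142.5/950 = 0.15, a_FB = 332.5/950 = 0.35
  a_AF = 127.5/850 = 0.15, a_BF = 212.5/850 = 0.25, a_FF = 255/850 = 0.30
I − A =
  [   0.60     0.00    -0.15]
  [  -0.25     0.85    -0.25]
  [  -0.25    -0.35     0.70]
Cofactors of I−A, C_ij = (−1)^(i+j)·(minor ij) (rows/columns in the sector order above):
  C_11 = (0.85)(0.70) − (-0.25)(-0.35) = 0.5075
  C_12 = −[(-0.25)(0.70) − (-0.25)(-0.25)] = 0.2375
  C_13 = (-0.25)(-0.35) − (0.85)(-0.25) = 0.3000
  C_21 = −[(0.00)(0.70) − (-0.15)(-0.35)] = 0.0525
  C_22 = (0.60)(0.70) − (-0.15)(-0.25) = 0.3825
  C_23 = −[(0.60)(-0.35) − (0.00)(-0.25)] = 0.2100
  C_31 = (0.00)(-0.25) − (-0.15)(0.85) = 0.1275
  C_32 = −[(0.60)(-0.25) − (-0.15)(-0.25)] = 0.1875
  C_33 = (0.60)(0.85) − (0.00)(-0.25) = 0.5100
det(I−A) = Σ_j (I−A)_1j·C_1j = (0.60)(0.5075) + (0.00)(0.2375) + (-0.15)(0.3000) = 0.2595
adj(I−A) = Cᵀ =
  [ 0.5075   0.0525   0.1275]
  [ 0.2375   0.3825   0.1875]
  [ 0.3000   0.2100   0.5100]
(I − A)⁻¹ = adj(I−A) / det(I−A) ≈
  [   1.95568     0.20231     0.49133]
  [   0.91522     1.47399     0.72254]
  [   1.15607     0.80925     1.96532]
The output multiplier for sector j is the column-j sum of the Leontief inverse (I − A)⁻¹ = adj(I−A) / det(I−A).
Column F of adj(I−A): (0.1275, 0.1875, 0.5100); det(I−A) = 0.2595.
m_F = (0.1275 + 0.1875 + 0.5100) / 0.2595 = 0.825 / 0.2595 ≈ 3.1792.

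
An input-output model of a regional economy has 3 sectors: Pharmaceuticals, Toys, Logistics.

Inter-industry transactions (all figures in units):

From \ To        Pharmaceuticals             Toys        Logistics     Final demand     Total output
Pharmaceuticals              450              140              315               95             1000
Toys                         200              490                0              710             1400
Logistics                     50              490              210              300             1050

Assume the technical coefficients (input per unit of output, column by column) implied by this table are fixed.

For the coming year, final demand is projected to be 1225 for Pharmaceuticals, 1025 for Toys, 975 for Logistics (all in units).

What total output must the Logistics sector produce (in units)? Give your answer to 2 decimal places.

Technical coefficients a_ij = z_ij / X_j:
  a_11 = 450/1000 = 0.45, a_21 = 200/1000 = 0.20, a_31 = 50/1000 = 0.05
  a_12 = 140/1400 = 0.10, a_22 = 490/1400 = 0.35, a_32 = 490/1400 = 0.35
  a_13 = 315/1050 = 0.30, a_23 = 0/1050 = 0.00, a_33 = 210/1050 = 0.20
I − A =
  [   0.55    -0.10    -0.30]
  [  -0.20     0.65     0.00]
  [  -0.05    -0.35     0.80]
Cofactors of I−A, C_ij = (−1)^(i+j)·(minor ij) (rows/columns in the sector order above):
  C_11 = (0.65)(0.80) − (0.00)(-0.35) = 0.5200
  C_12 = −[(-0.20)(0.80) − (0.00)(-0.05)] = 0.1600
  C_13 = (-0.20)(-0.35) − (0.65)(-0.05) = 0.1025
  C_21 = −[(-0.10)(0.80) − (-0.30)(-0.35)] = 0.1850
  C_22 = (0.55)(0.80) − (-0.30)(-0.05) = 0.4250
  C_23 = −[(0.55)(-0.35) − (-0.10)(-0.05)] = 0.1975
  C_31 = (-0.10)(0.00) − (-0.30)(0.65) = 0.1950
  C_32 = −[(0.55)(0.00) − (-0.30)(-0.20)] = 0.0600
  C_33 = (0.55)(0.65) − (-0.10)(-0.20) = 0.3375
det(I−A) = Σ_j (I−A)_1j·C_1j = (0.55)(0.5200) + (-0.10)(0.1600) + (-0.30)(0.1025) = 0.23925
adj(I−A) = Cᵀ =
  [ 0.5200   0.1850   0.1950]
  [ 0.1600   0.4250   0.0600]
  [ 0.1025   0.1975   0.3375]
(I − A)⁻¹ = adj(I−A) / det(I−A) ≈
  [   2.1735     0.7732     0.8150]
  [   0.6688     1.7764     0.2508]
  [   0.4284     0.8255     1.4107]
x = (I − A)⁻¹ d = adj(I−A)·d / det(I−A), with det(I−A) = 0.23925:
  x_1 = (0.5200·1225 + 0.1850·1025 + 0.1950·975) / 0.23925 = 1016.75 / 0.23925 ≈ 4249.74
  x_2 = (0.1600·1225 + 0.4250·1025 + 0.0600·975) / 0.23925 = 690.125 / 0.23925 ≈ 2884.54
  x_3 = (0.1025·1225 + 0.1975·1025 + 0.3375·975) / 0.23925 = 657.0625 / 0.23925 ≈ 2746.34

x_3 = 2746.34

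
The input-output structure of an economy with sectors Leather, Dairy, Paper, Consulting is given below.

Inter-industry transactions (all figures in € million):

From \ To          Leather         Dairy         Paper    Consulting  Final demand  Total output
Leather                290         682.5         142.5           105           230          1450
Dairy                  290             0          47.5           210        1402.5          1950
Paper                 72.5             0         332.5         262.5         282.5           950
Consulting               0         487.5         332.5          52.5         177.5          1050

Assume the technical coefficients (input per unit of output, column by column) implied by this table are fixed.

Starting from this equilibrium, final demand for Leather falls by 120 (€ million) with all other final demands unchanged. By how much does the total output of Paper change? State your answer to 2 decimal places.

Technical coefficients a_ij = z_ij / X_j:
  a_LL = 290/1450 = 0.20, a_DL = 290/1450 = 0.20, a_PL = 72.5/1450 = 0.05, a_CL = 0/1450 = 0.00
  a_LD = 682.5/1950 = 0.35, a_DD = 0/1950 = 0.00, a_PD = 0/1950 = 0.00, a_CD = 487.5/1950 = 0.25
  a_LP = 142.5/950 = 0.15, a_DP = 47.5/950 = 0.05, a_PP = 332.5/950 = 0.35, a_CP = 332.5/950 = 0.35
  a_LC = 105/1050 = 0.10, a_DC = 210/1050 = 0.20, a_PC = 262.5/1050 = 0.25, a_CC = 52.5/1050 = 0.05
I − A =
  [   0.80    -0.35    -0.15    -0.10]
  [  -0.20     1.00    -0.05    -0.20]
  [  -0.05     0.00     0.65    -0.25]
  [   0.00    -0.25    -0.35     0.95]
Compute the cofactors C_ij = (−1)^(i+j)·(3×3 minor ij) of I−A; the adjugate is their transpose:
adj(I−A) = Cᵀ =
  [ 0.494375   0.211125   0.212375   0.152375]
  [ 0.111875   0.415125   0.129500   0.133250]
  [ 0.057500   0.067875   0.648500   0.191000]
  [ 0.050625   0.134250   0.273000   0.466125]
det(I−A) = Σ_j (I−A)_1j·C_1j = (0.80)(0.494375) + (-0.35)(0.111875) + (-0.15)(0.057500) + (-0.10)(0.050625) = 0.34265625
(I − A)⁻¹ = adj(I−A) / det(I−A) ≈
  [   1.4428     0.6161     0.6198     0.4447]
  [   0.3265     1.2115     0.3779     0.3889]
  [   0.1678     0.1981     1.8926     0.5574]
  [   0.1477     0.3918     0.7967     1.3603]
Δx = (I − A)⁻¹ Δd with Δd having -120 in the Leather component and 0 elsewhere.
So Δx_P = L_PL · (-120), where L_PL = adj(I−A)_PL / det(I−A) = 0.057500 / 0.34265625.
Δx_P = 0.057500 × (-120) / 0.34265625 = -6.90 / 0.34265625 ≈ -20.14.

Δx_P = -20.14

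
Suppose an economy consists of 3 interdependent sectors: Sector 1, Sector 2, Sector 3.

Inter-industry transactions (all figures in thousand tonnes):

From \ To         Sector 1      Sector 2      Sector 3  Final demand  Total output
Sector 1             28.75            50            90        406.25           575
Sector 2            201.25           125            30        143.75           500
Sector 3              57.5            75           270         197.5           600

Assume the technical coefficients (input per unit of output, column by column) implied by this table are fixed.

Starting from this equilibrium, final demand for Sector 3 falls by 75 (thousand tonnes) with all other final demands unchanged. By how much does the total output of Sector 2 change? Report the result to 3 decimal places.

Technical coefficients a_ij = z_ij / X_j:
  a_11 = 28.75/575 = 0.05, a_21 = 201.25/575 = 0.35, a_31 = 57.5/575 = 0.10
  a_12 = 50/500 = 0.10, a_22 = 125/500 = 0.25, a_32 = 75/500 = 0.15
  a_13 = 90/600 = 0.15, a_23 = 30/600 = 0.05, a_33 = 270/600 = 0.45
I − A =
  [   0.95    -0.10    -0.15]
  [  -0.35     0.75    -0.05]
  [  -0.10    -0.15     0.55]
Cofactors of I−A, C_ij = (−1)^(i+j)·(minor ij) (rows/columns in the sector order above):
  C_11 = (0.75)(0.55) − (-0.05)(-0.15) = 0.4050
  C_12 = −[(-0.35)(0.55) − (-0.05)(-0.10)] = 0.1975
  C_13 = (-0.35)(-0.15) − (0.75)(-0.10) = 0.1275
  C_21 = −[(-0.10)(0.55) − (-0.15)(-0.15)] = 0.0775
  C_22 = (0.95)(0.55) − (-0.15)(-0.10) = 0.5075
  C_23 = −[(0.95)(-0.15) − (-0.10)(-0.10)] = 0.1525
  C_31 = (-0.10)(-0.05) − (-0.15)(0.75) = 0.1175
  C_32 = −[(0.95)(-0.05) − (-0.15)(-0.35)] = 0.1000
  C_33 = (0.95)(0.75) − (-0.10)(-0.35) = 0.6775
det(I−A) = Σ_j (I−A)_1j·C_1j = (0.95)(0.4050) + (-0.10)(0.1975) + (-0.15)(0.1275) = 0.345875
adj(I−A) = Cᵀ =
  [ 0.4050   0.0775   0.1175]
  [ 0.1975   0.5075   0.1000]
  [ 0.1275   0.1525   0.6775]
(I − A)⁻¹ = adj(I−A) / det(I−A) ≈
  [   1.1709     0.2241     0.3397]
  [   0.5710     1.4673     0.2891]
  [   0.3686     0.4409     1.9588]
Δx = (I − A)⁻¹ Δd with Δd having -75 in the Sector 3 component and 0 elsewhere.
So Δx_2 = L_23 · (-75), where L_23 = adj(I−A)_23 / det(I−A) = 0.1000 / 0.345875.
Δx_2 = 0.1000 × (-75) / 0.345875 = -7.50 / 0.345875 ≈ -21.684.

Δx_2 = -21.684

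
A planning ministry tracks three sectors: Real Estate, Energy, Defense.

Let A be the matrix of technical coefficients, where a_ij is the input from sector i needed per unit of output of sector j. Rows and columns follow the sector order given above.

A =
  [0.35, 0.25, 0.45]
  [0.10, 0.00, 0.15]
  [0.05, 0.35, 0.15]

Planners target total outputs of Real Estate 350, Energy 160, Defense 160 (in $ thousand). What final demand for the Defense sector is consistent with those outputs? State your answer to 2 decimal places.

I − A =
  [   0.65    -0.25    -0.45]
  [  -0.10     1.00    -0.15]
  [  -0.05    -0.35     0.85]
d = (I − A) x:
  d_1 = (+0.65)·350 + (-0.25)·160 + (-0.45)·160 = 115.50
  d_2 = (-0.10)·350 + (+1.00)·160 + (-0.15)·160 = 101.00
  d_3 = (-0.05)·350 + (-0.35)·160 + (+0.85)·160 = 62.50

d_3 = 62.50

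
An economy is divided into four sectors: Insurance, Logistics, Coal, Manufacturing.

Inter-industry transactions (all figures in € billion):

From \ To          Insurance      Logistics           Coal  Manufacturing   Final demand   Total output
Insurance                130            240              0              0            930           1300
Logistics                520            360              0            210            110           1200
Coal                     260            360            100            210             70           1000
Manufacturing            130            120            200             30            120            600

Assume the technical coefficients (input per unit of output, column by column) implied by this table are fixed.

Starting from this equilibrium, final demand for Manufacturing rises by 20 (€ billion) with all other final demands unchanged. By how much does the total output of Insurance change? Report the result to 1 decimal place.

Technical coefficients a_ij = z_ij / X_j:
  a_II = 130/1300 = 0.10, a_LI = 520/1300 = 0.40, a_CI = 260/1300 = 0.20, a_MI = 130/1300 = 0.10
  a_IL = 240/1200 = 0.20, a_LL = 360/1200 = 0.30, a_CL = 360/1200 = 0.30, a_ML = 120/1200 = 0.10
  a_IC = 0/1000 = 0.00, a_LC = 0/1000 = 0.00, a_CC = 100/1000 = 0.10, a_MC = 200/1000 = 0.20
  a_IM = 0/600 = 0.00, a_LM = 210/600 = 0.35, a_CM = 210/600 = 0.35, a_MM = 30/600 = 0.05
I − A =
  [   0.90    -0.20     0.00     0.00]
  [  -0.40     0.70     0.00    -0.35]
  [  -0.20    -0.30     0.90    -0.35]
  [  -0.10    -0.10    -0.20     0.95]
Compute the cofactors C_ij = (−1)^(i+j)·(3×3 minor ij) of I−A; the adjugate is their transpose:
adj(I−A) = Cᵀ =
  [ 0.4970   0.1570   0.0140   0.0630]
  [ 0.3595   0.7065   0.0630   0.2835]
  [ 0.2890   0.3330   0.4840   0.3010]
  [ 0.1510   0.1610   0.1100   0.4950]
det(I−A) = Σ_j (I−A)_1j·C_1j = (0.90)(0.4970) + (-0.20)(0.3595) + (0.00)(0.2890) + (0.00)(0.1510) = 0.3754
(I − A)⁻¹ = adj(I−A) / det(I−A) ≈
  [   1.3239     0.4182     0.0373     0.1678]
  [   0.9576     1.8820     0.1678     0.7552]
  [   0.7698     0.8871     1.2893     0.8018]
  [   0.4022     0.4289     0.2930     1.3186]
Δx = (I − A)⁻¹ Δd with Δd having +20 in the Manufacturing component and 0 elsewhere.
So Δx_I = L_IM · (+20), where L_IM = adj(I−A)_IM / det(I−A) = 0.0630 / 0.3754.
Δx_I = 0.0630 × (+20) / 0.3754 = 1.26 / 0.3754 ≈ 3.4.

Δx_I = 3.4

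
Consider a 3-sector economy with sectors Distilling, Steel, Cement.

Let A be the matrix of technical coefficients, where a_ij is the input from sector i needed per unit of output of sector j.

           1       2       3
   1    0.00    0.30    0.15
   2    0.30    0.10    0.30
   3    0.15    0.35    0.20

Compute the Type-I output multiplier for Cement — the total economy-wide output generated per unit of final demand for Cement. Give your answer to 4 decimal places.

m_3 = 2.7964

I − A =
  [   1.00    -0.30    -0.15]
  [  -0.30     0.90    -0.30]
  [  -0.15    -0.35     0.80]
Cofactors of I−A, C_ij = (−1)^(i+j)·(minor ij) (rows/columns in the sector order above):
  C_11 = (0.90)(0.80) − (-0.30)(-0.35) = 0.6150
  C_12 = −[(-0.30)(0.80) − (-0.30)(-0.15)] = 0.2850
  C_13 = (-0.30)(-0.35) − (0.90)(-0.15) = 0.2400
  C_21 = −[(-0.30)(0.80) − (-0.15)(-0.35)] = 0.2925
  C_22 = (1.00)(0.80) − (-0.15)(-0.15) = 0.7775
  C_23 = −[(1.00)(-0.35) − (-0.30)(-0.15)] = 0.3950
  C_31 = (-0.30)(-0.30) − (-0.15)(0.90) = 0.2250
  C_32 = −[(1.00)(-0.30) − (-0.15)(-0.30)] = 0.3450
  C_33 = (1.00)(0.90) − (-0.30)(-0.30) = 0.8100
det(I−A) = Σ_j (I−A)_1j·C_1j = (1.00)(0.6150) + (-0.30)(0.2850) + (-0.15)(0.2400) = 0.4935
adj(I−A) = Cᵀ =
  [ 0.6150   0.2925   0.2250]
  [ 0.2850   0.7775   0.3450]
  [ 0.2400   0.3950   0.8100]
(I − A)⁻¹ = adj(I−A) / det(I−A) ≈
  [   1.24620     0.59271     0.45593]
  [   0.57751     1.57548     0.69909]
  [   0.48632     0.80041     1.64134]
The output multiplier for sector j is the column-j sum of the Leontief inverse (I − A)⁻¹ = adj(I−A) / det(I−A).
Column 3 of adj(I−A): (0.2250, 0.3450, 0.8100); det(I−A) = 0.4935.
m_3 = (0.2250 + 0.3450 + 0.8100) / 0.4935 = 1.38 / 0.4935 ≈ 2.7964.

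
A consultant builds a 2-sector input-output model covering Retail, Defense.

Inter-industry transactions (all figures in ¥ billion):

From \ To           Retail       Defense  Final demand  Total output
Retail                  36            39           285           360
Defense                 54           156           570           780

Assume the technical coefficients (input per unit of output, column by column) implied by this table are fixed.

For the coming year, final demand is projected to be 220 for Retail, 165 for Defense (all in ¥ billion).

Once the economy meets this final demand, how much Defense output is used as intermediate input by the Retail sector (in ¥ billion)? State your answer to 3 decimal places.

z_DR = 38.789

Technical coefficients a_ij = z_ij / X_j:
  a_RR = 36/360 = 0.10, a_DR = 54/360 = 0.15
  a_RD = 39/780 = 0.05, a_DD = 156/780 = 0.20
I − A =
  [   0.90    -0.05]
  [  -0.15     0.80]
det(I−A) = (0.90)(0.80) − (-0.05)(-0.15) = 0.7125
adj(I−A) = [[0.80, 0.05], [0.15, 0.90]]
(I − A)⁻¹ = adj(I−A) / det(I−A) ≈
  [   1.1228     0.0702]
  [   0.2105     1.2632]
First solve x = (I − A)⁻¹ d = adj(I−A)·d / det(I−A); in particular x_R = (0.80·220 + 0.05·165) / 0.7125 = 184.25 / 0.7125 ≈ 258.59649.
Intermediate flow from D to R: z_DR = a_DR · x_R = 0.15 × 184.25 / 0.7125 = 27.6375 / 0.7125 ≈ 38.789.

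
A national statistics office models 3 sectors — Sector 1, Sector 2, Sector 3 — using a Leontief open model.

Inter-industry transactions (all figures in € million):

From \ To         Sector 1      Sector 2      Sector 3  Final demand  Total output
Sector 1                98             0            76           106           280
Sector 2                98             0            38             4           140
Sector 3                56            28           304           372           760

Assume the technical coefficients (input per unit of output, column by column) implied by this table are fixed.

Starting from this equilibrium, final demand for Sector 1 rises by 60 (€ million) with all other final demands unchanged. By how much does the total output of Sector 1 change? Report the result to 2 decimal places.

Technical coefficients a_ij = z_ij / X_j:
  a_11 = 98/280 = 0.35, a_21 = 98/280 = 0.35, a_31 = 56/280 = 0.20
  a_12 = 0/140 = 0.00, a_22 = 0/140 = 0.00, a_32 = 28/140 = 0.20
  a_13 = 76/760 = 0.10, a_23 = 38/760 = 0.05, a_33 = 304/760 = 0.40
I − A =
  [   0.65     0.00    -0.10]
  [  -0.35     1.00    -0.05]
  [  -0.20    -0.20     0.60]
Cofactors of I−A, C_ij = (−1)^(i+j)·(minor ij) (rows/columns in the sector order above):
  C_11 = (1.00)(0.60) − (-0.05)(-0.20) = 0.5900
  C_12 = −[(-0.35)(0.60) − (-0.05)(-0.20)] = 0.2200
  C_13 = (-0.35)(-0.20) − (1.00)(-0.20) = 0.2700
  C_21 = −[(0.00)(0.60) − (-0.10)(-0.20)] = 0.0200
  C_22 = (0.65)(0.60) − (-0.10)(-0.20) = 0.3700
  C_23 = −[(0.65)(-0.20) − (0.00)(-0.20)] = 0.1300
  C_31 = (0.00)(-0.05) − (-0.10)(1.00) = 0.1000
  C_32 = −[(0.65)(-0.05) − (-0.10)(-0.35)] = 0.0675
  C_33 = (0.65)(1.00) − (0.00)(-0.35) = 0.6500
det(I−A) = Σ_j (I−A)_1j·C_1j = (0.65)(0.5900) + (0.00)(0.2200) + (-0.10)(0.2700) = 0.3565
adj(I−A) = Cᵀ =
  [ 0.5900   0.0200   0.1000]
  [ 0.2200   0.3700   0.0675]
  [ 0.2700   0.1300   0.6500]
(I − A)⁻¹ = adj(I−A) / det(I−A) ≈
  [   1.6550     0.0561     0.2805]
  [   0.6171     1.0379     0.1893]
  [   0.7574     0.3647     1.8233]
Δx = (I − A)⁻¹ Δd with Δd having +60 in the Sector 1 component and 0 elsewhere.
So Δx_1 = L_11 · (+60), where L_11 = adj(I−A)_11 / det(I−A) = 0.5900 / 0.3565.
Δx_1 = 0.5900 × (+60) / 0.3565 = 35.40 / 0.3565 ≈ 99.30.

Δx_1 = 99.30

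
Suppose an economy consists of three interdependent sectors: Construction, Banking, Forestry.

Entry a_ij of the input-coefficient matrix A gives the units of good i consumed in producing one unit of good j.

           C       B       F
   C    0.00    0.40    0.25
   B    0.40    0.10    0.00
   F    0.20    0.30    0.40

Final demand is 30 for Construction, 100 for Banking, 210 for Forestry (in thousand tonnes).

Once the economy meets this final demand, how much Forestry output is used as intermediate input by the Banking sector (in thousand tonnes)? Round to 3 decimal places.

z_FB = 67.642

I − A =
  [   1.00    -0.40    -0.25]
  [  -0.40     0.90     0.00]
  [  -0.20    -0.30     0.60]
Cofactors of I−A, C_ij = (−1)^(i+j)·(minor ij) (rows/columns in the sector order above):
  C_11 = (0.90)(0.60) − (0.00)(-0.30) = 0.5400
  C_12 = −[(-0.40)(0.60) − (0.00)(-0.20)] = 0.2400
  C_13 = (-0.40)(-0.30) − (0.90)(-0.20) = 0.3000
  C_21 = −[(-0.40)(0.60) − (-0.25)(-0.30)] = 0.3150
  C_22 = (1.00)(0.60) − (-0.25)(-0.20) = 0.5500
  C_23 = −[(1.00)(-0.30) − (-0.40)(-0.20)] = 0.3800
  C_31 = (-0.40)(0.00) − (-0.25)(0.90) = 0.2250
  C_32 = −[(1.00)(0.00) − (-0.25)(-0.40)] = 0.1000
  C_33 = (1.00)(0.90) − (-0.40)(-0.40) = 0.7400
det(I−A) = Σ_j (I−A)_1j·C_1j = (1.00)(0.5400) + (-0.40)(0.2400) + (-0.25)(0.3000) = 0.3690
adj(I−A) = Cᵀ =
  [ 0.5400   0.3150   0.2250]
  [ 0.2400   0.5500   0.1000]
  [ 0.3000   0.3800   0.7400]
(I − A)⁻¹ = adj(I−A) / det(I−A) ≈
  [   1.4634     0.8537     0.6098]
  [   0.6504     1.4905     0.2710]
  [   0.8130     1.0298     2.0054]
First solve x = (I − A)⁻¹ d = adj(I−A)·d / det(I−A); in particular x_B = (0.2400·30 + 0.5500·100 + 0.1000·210) / 0.3690 = 83.20 / 0.3690 ≈ 225.47425.
Intermediate flow from F to B: z_FB = a_FB · x_B = 0.30 × 83.20 / 0.3690 = 24.96 / 0.3690 ≈ 67.642.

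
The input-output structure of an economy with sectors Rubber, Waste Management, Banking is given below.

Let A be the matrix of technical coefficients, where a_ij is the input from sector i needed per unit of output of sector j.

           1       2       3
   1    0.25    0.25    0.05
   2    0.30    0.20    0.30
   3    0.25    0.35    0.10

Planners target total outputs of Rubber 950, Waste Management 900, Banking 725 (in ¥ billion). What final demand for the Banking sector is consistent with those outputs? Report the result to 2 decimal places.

I − A =
  [   0.75    -0.25    -0.05]
  [  -0.30     0.80    -0.30]
  [  -0.25    -0.35     0.90]
d = (I − A) x:
  d_1 = (+0.75)·950 + (-0.25)·900 + (-0.05)·725 = 451.25
  d_2 = (-0.30)·950 + (+0.80)·900 + (-0.30)·725 = 217.50
  d_3 = (-0.25)·950 + (-0.35)·900 + (+0.90)·725 = 100.00

d_3 = 100.00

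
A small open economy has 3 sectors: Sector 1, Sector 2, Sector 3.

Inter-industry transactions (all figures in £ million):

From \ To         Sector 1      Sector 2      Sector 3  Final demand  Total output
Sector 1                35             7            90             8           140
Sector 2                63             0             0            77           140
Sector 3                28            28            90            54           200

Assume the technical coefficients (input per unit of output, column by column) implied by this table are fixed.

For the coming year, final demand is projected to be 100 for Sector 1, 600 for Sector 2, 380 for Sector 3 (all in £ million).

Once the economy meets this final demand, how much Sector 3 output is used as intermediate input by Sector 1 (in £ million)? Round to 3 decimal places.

Technical coefficients a_ij = z_ij / X_j:
  a_11 = 35/140 = 0.25, a_21 = 63/140 = 0.45, a_31 = 28/140 = 0.20
  a_12 = 7/140 = 0.05, a_22 = 0/140 = 0.00, a_32 = 28/140 = 0.20
  a_13 = 90/200 = 0.45, a_23 = 0/200 = 0.00, a_33 = 90/200 = 0.45
I − A =
  [   0.75    -0.05    -0.45]
  [  -0.45     1.00     0.00]
  [  -0.20    -0.20     0.55]
Cofactors of I−A, C_ij = (−1)^(i+j)·(minor ij) (rows/columns in the sector order above):
  C_11 = (1.00)(0.55) − (0.00)(-0.20) = 0.5500
  C_12 = −[(-0.45)(0.55) − (0.00)(-0.20)] = 0.2475
  C_13 = (-0.45)(-0.20) − (1.00)(-0.20) = 0.2900
  C_21 = −[(-0.05)(0.55) − (-0.45)(-0.20)] = 0.1175
  C_22 = (0.75)(0.55) − (-0.45)(-0.20) = 0.3225
  C_23 = −[(0.75)(-0.20) − (-0.05)(-0.20)] = 0.1600
  C_31 = (-0.05)(0.00) − (-0.45)(1.00) = 0.4500
  C_32 = −[(0.75)(0.00) − (-0.45)(-0.45)] = 0.2025
  C_33 = (0.75)(1.00) − (-0.05)(-0.45) = 0.7275
det(I−A) = Σ_j (I−A)_1j·C_1j = (0.75)(0.5500) + (-0.05)(0.2475) + (-0.45)(0.2900) = 0.269625
adj(I−A) = Cᵀ =
  [ 0.5500   0.1175   0.4500]
  [ 0.2475   0.3225   0.2025]
  [ 0.2900   0.1600   0.7275]
(I − A)⁻¹ = adj(I−A) / det(I−A) ≈
  [   2.0399     0.4358     1.6690]
  [   0.9179     1.1961     0.7510]
  [   1.0756     0.5934     2.6982]
First solve x = (I − A)⁻¹ d = adj(I−A)·d / det(I−A); in particular x_1 = (0.5500·100 + 0.1175·600 + 0.4500·380) / 0.269625 = 296.50 / 0.269625 ≈ 1099.67548.
Intermediate flow from 3 to 1: z_31 = a_31 · x_1 = 0.20 × 296.50 / 0.269625 = 59.30 / 0.269625 ≈ 219.935.

z_31 = 219.935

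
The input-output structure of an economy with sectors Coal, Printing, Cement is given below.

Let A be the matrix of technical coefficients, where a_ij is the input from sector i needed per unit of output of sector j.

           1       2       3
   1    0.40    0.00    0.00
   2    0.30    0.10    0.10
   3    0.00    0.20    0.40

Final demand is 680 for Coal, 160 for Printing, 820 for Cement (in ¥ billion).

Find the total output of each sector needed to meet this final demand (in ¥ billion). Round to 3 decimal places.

I − A =
  [   0.60     0.00     0.00]
  [  -0.30     0.90    -0.10]
  [   0.00    -0.20     0.60]
Cofactors of I−A, C_ij = (−1)^(i+j)·(minor ij) (rows/columns in the sector order above):
  C_11 = (0.90)(0.60) − (-0.10)(-0.20) = 0.5200
  C_12 = −[(-0.30)(0.60) − (-0.10)(0.00)] = 0.1800
  C_13 = (-0.30)(-0.20) − (0.90)(0.00) = 0.0600
  C_21 = −[(0.00)(0.60) − (0.00)(-0.20)] = 0.0000
  C_22 = (0.60)(0.60) − (0.00)(0.00) = 0.3600
  C_23 = −[(0.60)(-0.20) − (0.00)(0.00)] = 0.1200
  C_31 = (0.00)(-0.10) − (0.00)(0.90) = 0.0000
  C_32 = −[(0.60)(-0.10) − (0.00)(-0.30)] = 0.0600
  C_33 = (0.60)(0.90) − (0.00)(-0.30) = 0.5400
det(I−A) = Σ_j (I−A)_1j·C_1j = (0.60)(0.5200) + (0.00)(0.1800) + (0.00)(0.0600) = 0.3120
adj(I−A) = Cᵀ =
  [ 0.5200   0.0000   0.0000]
  [ 0.1800   0.3600   0.0600]
  [ 0.0600   0.1200   0.5400]
(I − A)⁻¹ = adj(I−A) / det(I−A) ≈
  [   1.6667     0.0000     0.0000]
  [   0.5769     1.1538     0.1923]
  [   0.1923     0.3846     1.7308]
x = (I − A)⁻¹ d = adj(I−A)·d / det(I−A), with det(I−A) = 0.3120:
  x_1 = (0.5200·680 + 0.0000·160 + 0.0000·820) / 0.3120 = 353.60 / 0.3120 ≈ 1133.333
  x_2 = (0.1800·680 + 0.3600·160 + 0.0600·820) / 0.3120 = 229.20 / 0.3120 ≈ 734.615
  x_3 = (0.0600·680 + 0.1200·160 + 0.5400·820) / 0.3120 = 502.80 / 0.3120 ≈ 1611.538

x_1 = 1133.333, x_2 = 734.615, x_3 = 1611.538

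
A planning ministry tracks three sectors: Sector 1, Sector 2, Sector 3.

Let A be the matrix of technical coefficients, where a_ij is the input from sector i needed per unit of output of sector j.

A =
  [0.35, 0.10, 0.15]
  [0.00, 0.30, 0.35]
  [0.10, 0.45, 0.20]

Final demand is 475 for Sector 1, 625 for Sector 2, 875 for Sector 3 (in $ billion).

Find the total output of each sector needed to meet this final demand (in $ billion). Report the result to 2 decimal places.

x_1 = 1639.07, x_2 = 2145.63, x_3 = 2505.55

I − A =
  [   0.65    -0.10    -0.15]
  [   0.00     0.70    -0.35]
  [  -0.10    -0.45     0.80]
Cofactors of I−A, C_ij = (−1)^(i+j)·(minor ij) (rows/columns in the sector order above):
  C_11 = (0.70)(0.80) − (-0.35)(-0.45) = 0.4025
  C_12 = −[(0.00)(0.80) − (-0.35)(-0.10)] = 0.0350
  C_13 = (0.00)(-0.45) − (0.70)(-0.10) = 0.0700
  C_21 = −[(-0.10)(0.80) − (-0.15)(-0.45)] = 0.1475
  C_22 = (0.65)(0.80) − (-0.15)(-0.10) = 0.5050
  C_23 = −[(0.65)(-0.45) − (-0.10)(-0.10)] = 0.3025
  C_31 = (-0.10)(-0.35) − (-0.15)(0.70) = 0.1400
  C_32 = −[(0.65)(-0.35) − (-0.15)(0.00)] = 0.2275
  C_33 = (0.65)(0.70) − (-0.10)(0.00) = 0.4550
det(I−A) = Σ_j (I−A)_1j·C_1j = (0.65)(0.4025) + (-0.10)(0.0350) + (-0.15)(0.0700) = 0.247625
adj(I−A) = Cᵀ =
  [ 0.4025   0.1475   0.1400]
  [ 0.0350   0.5050   0.2275]
  [ 0.0700   0.3025   0.4550]
(I − A)⁻¹ = adj(I−A) / det(I−A) ≈
  [   1.6254     0.5957     0.5654]
  [   0.1413     2.0394     0.9187]
  [   0.2827     1.2216     1.8375]
x = (I − A)⁻¹ d = adj(I−A)·d / det(I−A), with det(I−A) = 0.247625:
  x_1 = (0.4025·475 + 0.1475·625 + 0.1400·875) / 0.247625 = 405.875 / 0.247625 ≈ 1639.07
  x_2 = (0.0350·475 + 0.5050·625 + 0.2275·875) / 0.247625 = 531.3125 / 0.247625 ≈ 2145.63
  x_3 = (0.0700·475 + 0.3025·625 + 0.4550·875) / 0.247625 = 620.4375 / 0.247625 ≈ 2505.55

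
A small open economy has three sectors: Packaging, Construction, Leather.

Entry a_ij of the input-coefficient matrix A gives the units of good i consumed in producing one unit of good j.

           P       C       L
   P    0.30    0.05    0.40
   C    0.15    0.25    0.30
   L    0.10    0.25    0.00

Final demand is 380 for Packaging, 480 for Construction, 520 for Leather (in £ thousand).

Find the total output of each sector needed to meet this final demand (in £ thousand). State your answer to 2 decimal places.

x_P = 1176.34, x_C = 1255.91, x_L = 951.61

I − A =
  [   0.70    -0.05    -0.40]
  [  -0.15     0.75    -0.30]
  [  -0.10    -0.25     1.00]
Cofactors of I−A, C_ij = (−1)^(i+j)·(minor ij) (rows/columns in the sector order above):
  C_11 = (0.75)(1.00) − (-0.30)(-0.25) = 0.6750
  C_12 = −[(-0.15)(1.00) − (-0.30)(-0.10)] = 0.1800
  C_13 = (-0.15)(-0.25) − (0.75)(-0.10) = 0.1125
  C_21 = −[(-0.05)(1.00) − (-0.40)(-0.25)] = 0.1500
  C_22 = (0.70)(1.00) − (-0.40)(-0.10) = 0.6600
  C_23 = −[(0.70)(-0.25) − (-0.05)(-0.10)] = 0.1800
  C_31 = (-0.05)(-0.30) − (-0.40)(0.75) = 0.3150
  C_32 = −[(0.70)(-0.30) − (-0.40)(-0.15)] = 0.2700
  C_33 = (0.70)(0.75) − (-0.05)(-0.15) = 0.5175
det(I−A) = Σ_j (I−A)_1j·C_1j = (0.70)(0.6750) + (-0.05)(0.1800) + (-0.40)(0.1125) = 0.4185
adj(I−A) = Cᵀ =
  [ 0.6750   0.1500   0.3150]
  [ 0.1800   0.6600   0.2700]
  [ 0.1125   0.1800   0.5175]
(I − A)⁻¹ = adj(I−A) / det(I−A) ≈
  [   1.6129     0.3584     0.7527]
  [   0.4301     1.5771     0.6452]
  [   0.2688     0.4301     1.2366]
x = (I − A)⁻¹ d = adj(I−A)·d / det(I−A), with det(I−A) = 0.4185:
  x_P = (0.6750·380 + 0.1500·480 + 0.3150·520) / 0.4185 = 492.30 / 0.4185 ≈ 1176.34
  x_C = (0.1800·380 + 0.6600·480 + 0.2700·520) / 0.4185 = 525.60 / 0.4185 ≈ 1255.91
  x_L = (0.1125·380 + 0.1800·480 + 0.5175·520) / 0.4185 = 398.25 / 0.4185 ≈ 951.61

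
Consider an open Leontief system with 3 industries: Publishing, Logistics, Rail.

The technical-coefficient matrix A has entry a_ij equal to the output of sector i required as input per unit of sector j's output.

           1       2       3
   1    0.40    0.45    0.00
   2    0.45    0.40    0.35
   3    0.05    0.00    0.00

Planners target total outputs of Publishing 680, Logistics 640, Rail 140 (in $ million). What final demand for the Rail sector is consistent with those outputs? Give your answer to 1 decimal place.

d_3 = 106.0

I − A =
  [   0.60    -0.45     0.00]
  [  -0.45     0.60    -0.35]
  [  -0.05     0.00     1.00]
d = (I − A) x:
  d_1 = (+0.60)·680 + (-0.45)·640 + (+0.00)·140 = 120.0
  d_2 = (-0.45)·680 + (+0.60)·640 + (-0.35)·140 = 29.0
  d_3 = (-0.05)·680 + (+0.00)·640 + (+1.00)·140 = 106.0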